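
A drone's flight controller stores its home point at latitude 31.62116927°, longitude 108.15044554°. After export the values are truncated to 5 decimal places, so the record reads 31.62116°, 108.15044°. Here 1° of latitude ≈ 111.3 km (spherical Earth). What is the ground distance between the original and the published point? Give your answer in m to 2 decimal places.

The latitude changed by +0.00000927° and the longitude by +0.00000554°.
North–south shift: 0.00000927 × 111300 = 1.03175 m.
East–west at this latitude: 0.00000554° × 111300 × cos 31.6212° ≈ 0.00000554 × 94775.7 = 0.525057 m.
Distance: √(1.03175² + 0.525057²) ≈ 1.15767 m.

1.16 m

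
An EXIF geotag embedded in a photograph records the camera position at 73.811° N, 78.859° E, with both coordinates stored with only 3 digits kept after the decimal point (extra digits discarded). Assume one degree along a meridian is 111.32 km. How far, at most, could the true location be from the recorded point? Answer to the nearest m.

Truncating at 3 decimal places can drop up to a full unit in the last place, so each coordinate may be off by as much as 0.001°.
North–south component: 0.001° × 111320 = 111.32 m.
Longitude error → 0.001 × 111320 × cos 73.811° = 0.001 × 111320 × 0.2788 ≈ 31.0368 m.
Worst case both components are at the extreme and orthogonal: √(111.32² + 31.0368²) ≈ 115.566 m.

116 m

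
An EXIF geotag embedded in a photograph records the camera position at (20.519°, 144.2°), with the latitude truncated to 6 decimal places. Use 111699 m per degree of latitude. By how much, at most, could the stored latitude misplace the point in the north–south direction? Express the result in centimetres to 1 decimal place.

11.2 centimetres

Truncating at 6 decimal places can drop up to a full unit in the last place, so the latitude may be off by as much as 1e-06°.
So the N–S error is at most 1e-06 × 111699 = 0.111699 m.
That is 0.111699 m = 11.17 cm.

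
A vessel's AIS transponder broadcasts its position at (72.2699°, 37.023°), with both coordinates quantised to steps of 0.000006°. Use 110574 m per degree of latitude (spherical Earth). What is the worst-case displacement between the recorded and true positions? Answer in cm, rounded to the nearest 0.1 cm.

34.7 cm

With a 0.000006° grid the true value lies within half a step, ±0.000006°/2 = ±3e-06°, of the stored one.
N–S: 3e-06° × 110574 m/° = 0.331722 m.
East–west component at 72.2699°: 3e-06° × 110574 × cos 72.2699° ≈ 3e-06 × 33673.5 ≈ 0.10102 m.
The two errors are perpendicular, so the maximum displacement is √(0.331722² + 0.10102²) ≈ 0.346763 m.
That is 0.346763 m = 34.676 cm.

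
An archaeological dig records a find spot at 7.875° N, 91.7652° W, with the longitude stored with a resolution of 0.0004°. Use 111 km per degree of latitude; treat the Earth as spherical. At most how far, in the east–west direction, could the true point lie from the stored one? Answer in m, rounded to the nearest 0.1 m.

With a 0.0004° grid the true value lies within half a step, ±0.0004°/2 = ±0.0002°, of the stored one.
Parallels shrink by cos φ, so at 7.875° a degree of longitude is 111000 × 0.9906 ≈ 109953 m.
East–west error: 0.0002° × 109953 m/° ≈ 21.9906 m.

22.0 m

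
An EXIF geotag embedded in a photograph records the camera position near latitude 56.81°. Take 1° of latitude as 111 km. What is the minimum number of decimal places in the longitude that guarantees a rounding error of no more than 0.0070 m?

7 decimal places

At 56.81° one degree of longitude covers 111000 × cos 56.81° ≈ 111000 × 0.5474 ≈ 60763.3 m.
With N decimal places the half-ulp bound is 0.5·10⁻ᴺ°, or 0.5·10⁻ᴺ × 60763.3 m on the ground.
Need 0.5 × 60763.3 × 10⁻ᴺ ≤ 0.0070 → 10⁻ᴺ ≤ 2.304e-07, so N ≥ 6.64.
At 6 places the error can reach 0.0304 m, but 7 places keeps it to 0.00304 m.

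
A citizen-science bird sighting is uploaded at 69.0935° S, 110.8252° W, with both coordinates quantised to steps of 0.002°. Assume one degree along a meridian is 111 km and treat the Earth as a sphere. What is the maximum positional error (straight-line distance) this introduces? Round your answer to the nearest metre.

With a 0.002° grid the true value lies within half a step, ±0.002°/2 = ±0.001°, of the stored one.
Latitude error → 0.001 × 111000 = 111 m along the meridian.
East–west component at 69.0935°: 0.001° × 111000 × cos 69.0935° ≈ 0.001 × 39609.7 ≈ 39.6097 m.
The two errors are perpendicular, so the maximum displacement is √(111² + 39.6097²) ≈ 117.856 m.

118 metres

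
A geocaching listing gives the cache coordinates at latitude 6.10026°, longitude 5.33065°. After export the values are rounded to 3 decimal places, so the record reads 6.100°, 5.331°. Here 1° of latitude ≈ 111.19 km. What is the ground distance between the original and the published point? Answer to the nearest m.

The latitude changed by +0.00026° and the longitude by -0.00035°.
N–S: 0.00026° × 111190 m/° = 28.9094 m.
E–W at 6.1°: -0.00035° × 111190 × cos 6.1° = -0.00035 × 111190 × 0.9943 ≈ -38.6962 m.
Hypotenuse of the two orthogonal shifts: √(28.9094² + 38.6962²) = 48.3026 m.

48 m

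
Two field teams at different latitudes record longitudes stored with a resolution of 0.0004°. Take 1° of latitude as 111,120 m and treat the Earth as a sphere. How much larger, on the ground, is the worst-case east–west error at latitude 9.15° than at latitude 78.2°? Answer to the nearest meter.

17 meters

With a 0.0004° grid the true value lies within half a step, ±0.0004°/2 = ±0.0002°, of the stored one.
Error at 9.15° = 0.0002° × 111120 × cos 9.15° ≈ 22.224 × 0.9873 = 21.941 m.
At 78.2°: 0.0002° × 111120 × cos 78.2° = 0.0002 × 111120 × 0.2045 ≈ 4.5447 m.
Difference: 21.941 − 4.5447 = 17.396 m.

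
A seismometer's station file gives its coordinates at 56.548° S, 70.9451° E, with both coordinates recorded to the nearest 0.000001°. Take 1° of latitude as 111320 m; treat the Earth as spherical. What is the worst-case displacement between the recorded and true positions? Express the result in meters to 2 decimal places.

Rounding to 6 decimal places leaves each coordinate within ±5e-07° of the true value.
Latitude error → 5e-07 × 111320 = 0.05566 m along the meridian.
Longitude error → 5e-07 × 111320 × cos 56.548° = 5e-07 × 111320 × 0.5512 ≈ 0.0306819 m.
The two errors are perpendicular, so the maximum displacement is √(0.05566² + 0.0306819²) ≈ 0.0635564 m.

0.06 meters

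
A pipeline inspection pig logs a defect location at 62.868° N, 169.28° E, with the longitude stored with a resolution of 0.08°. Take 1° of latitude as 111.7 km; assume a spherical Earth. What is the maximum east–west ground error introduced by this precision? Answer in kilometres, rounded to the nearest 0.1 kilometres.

2.0 kilometres

With a 0.08° grid the true value lies within half a step, ±0.08°/2 = ±0.04°, of the stored one.
Parallels shrink by cos φ, so at 62.868° a degree of longitude is 111700 × 0.4560 ≈ 50939.9 m.
So at most 0.04° × 50939.9 ≈ 2037.6 m east–west.
That is 2037.6 m = 2.0376 km.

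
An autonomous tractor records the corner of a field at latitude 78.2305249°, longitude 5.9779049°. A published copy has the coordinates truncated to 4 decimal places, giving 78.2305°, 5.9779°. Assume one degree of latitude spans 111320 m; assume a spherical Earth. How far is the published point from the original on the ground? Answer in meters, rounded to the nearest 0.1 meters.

The latitude changed by +0.0000249° and the longitude by +0.0000049°.
North–south shift: 0.0000249 × 111320 = 2.77187 m.
East–west at this latitude: 0.0000049° × 111320 × cos 78.2305° ≈ 0.0000049 × 22706.5 = 0.111262 m.
Combined displacement = (2.77187² + 0.111262²)^½ ≈ 2.7741 m.

2.8 meters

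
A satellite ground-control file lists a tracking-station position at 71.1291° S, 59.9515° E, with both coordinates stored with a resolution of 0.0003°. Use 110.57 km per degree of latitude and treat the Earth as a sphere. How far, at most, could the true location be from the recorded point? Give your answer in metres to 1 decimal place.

17.4 metres

With a 0.0003° grid the true value lies within half a step, ±0.0003°/2 = ±0.00015°, of the stored one.
North–south component: 0.00015° × 110570 = 16.5855 m.
E–W at 71.1291°: 0.00015° × 110570 × cos 71.1291° = 0.00015 × 110570 × 0.3234 ≈ 5.36436 m.
Worst case both components are at the extreme and orthogonal: √(16.5855² + 5.36436²) ≈ 17.4314 m.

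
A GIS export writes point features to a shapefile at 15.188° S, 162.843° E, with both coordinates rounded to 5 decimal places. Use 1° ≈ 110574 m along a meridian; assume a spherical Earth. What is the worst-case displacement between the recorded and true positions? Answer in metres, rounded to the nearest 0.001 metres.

0.768 metres

Rounding to 5 decimal places leaves each coordinate within ±5e-06° of the true value.
North–south component: 5e-06° × 110574 = 0.55287 m.
East–west component at 15.188°: 5e-06° × 110574 × cos 15.188° ≈ 5e-06 × 106712 ≈ 0.533559 m.
Combining orthogonally: (0.55287² + 0.533559²)^½ ≈ 0.768343 m.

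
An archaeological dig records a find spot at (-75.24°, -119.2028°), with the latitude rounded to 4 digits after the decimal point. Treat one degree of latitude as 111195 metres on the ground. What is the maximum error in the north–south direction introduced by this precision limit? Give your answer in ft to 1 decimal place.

Rounding to 4 decimal places leaves the latitude within ±5e-05° of the true value.
Along the meridian that is 5e-05° × 111195 m/° = 5.55975 m.
Converting: 5.55975 m × 3.2808 ft/m ≈ 18.241 ft.

18.2 ft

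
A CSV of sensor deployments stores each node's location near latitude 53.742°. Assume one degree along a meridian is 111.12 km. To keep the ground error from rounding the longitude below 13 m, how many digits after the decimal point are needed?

4 decimal places

At 53.742° one degree of longitude covers 111120 × cos 53.742° ≈ 111120 × 0.5914 ≈ 65718.8 m.
N decimal places → at most half a unit in the last place, 0.5 × 10⁻ᴺ° = 65718.8/2 × 10⁻ᴺ m.
Need 0.5 × 65718.8 × 10⁻ᴺ ≤ 13 → 10⁻ᴺ ≤ 3.956e-04, so N ≥ 3.40.
N = 3 would give 32.9 m (too coarse); N = 4 gives 3.29 m ≤ 13 m.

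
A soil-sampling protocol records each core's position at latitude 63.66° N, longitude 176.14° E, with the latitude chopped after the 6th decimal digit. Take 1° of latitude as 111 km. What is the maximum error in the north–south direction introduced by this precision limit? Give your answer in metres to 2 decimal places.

0.11 metres

Truncating at 6 decimal places can drop up to a full unit in the last place, so the latitude may be off by as much as 1e-06°.
Along the meridian that is 1e-06° × 111000 m/° = 0.111 m.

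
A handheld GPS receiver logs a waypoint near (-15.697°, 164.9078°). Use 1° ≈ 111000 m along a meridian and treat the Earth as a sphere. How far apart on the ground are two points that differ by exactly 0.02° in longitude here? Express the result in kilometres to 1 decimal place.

One degree of longitude here spans 111000 × cos 15.697° = 111000 × 0.9627 ≈ 106860 m; 0.02° of that is 2137.21 m.
That is 2137.21 m = 2.1372 km.

2.1 kilometres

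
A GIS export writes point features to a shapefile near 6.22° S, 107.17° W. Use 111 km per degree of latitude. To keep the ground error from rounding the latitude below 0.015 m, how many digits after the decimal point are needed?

7

One degree of latitude covers 111000 m.
Rounding to N decimal places gives at most 0.5 × 10⁻ᴺ degrees of error, i.e. 0.5 × 10⁻ᴺ × 111000 m.
Need 0.5 × 111000 × 10⁻ᴺ ≤ 0.015 → 10⁻ᴺ ≤ 2.703e-07, so N ≥ 6.57.
So 7 decimal places suffice (0.00555 m); 6 would allow up to 0.0555 m.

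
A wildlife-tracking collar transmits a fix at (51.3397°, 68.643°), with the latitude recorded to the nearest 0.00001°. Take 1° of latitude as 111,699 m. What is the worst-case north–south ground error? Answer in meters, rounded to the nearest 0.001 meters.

Rounding to 5 decimal places leaves the latitude within ±5e-06° of the true value.
So the N–S error is at most 5e-06 × 111699 = 0.558495 m.

0.558 meters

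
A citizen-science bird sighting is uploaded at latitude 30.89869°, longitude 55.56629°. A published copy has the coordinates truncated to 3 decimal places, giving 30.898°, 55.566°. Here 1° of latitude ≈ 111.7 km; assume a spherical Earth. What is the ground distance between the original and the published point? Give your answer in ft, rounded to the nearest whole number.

269 ft

Δlat = 30.89869 − 30.898 = +0.00069°; Δlon = 55.56629 − 55.566 = +0.00029°.
N–S: 0.00069° × 111700 m/° = 77.073 m.
East–west at this latitude: 0.00029° × 111700 × cos 30.898° ≈ 0.00029 × 95847.9 = 27.7959 m.
Hypotenuse of the two orthogonal shifts: √(77.073² + 27.7959²) = 81.932 m.
Converting: 81.932 m × 3.2808 ft/m ≈ 268.81 ft.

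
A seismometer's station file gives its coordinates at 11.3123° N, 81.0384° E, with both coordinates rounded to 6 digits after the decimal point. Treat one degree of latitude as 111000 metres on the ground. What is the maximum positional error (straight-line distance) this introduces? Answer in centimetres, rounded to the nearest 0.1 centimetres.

Rounding to 6 decimal places leaves each coordinate within ±5e-07° of the true value.
North–south component: 5e-07° × 111000 = 0.0555 m.
East–west component at 11.3123°: 5e-07° × 111000 × cos 11.3123° ≈ 5e-07 × 108844 ≈ 0.0544218 m.
The two errors are perpendicular, so the maximum displacement is √(0.0555² + 0.0544218²) ≈ 0.0777302 m.
That is 0.0777302 m = 7.773 cm.

7.8 centimetres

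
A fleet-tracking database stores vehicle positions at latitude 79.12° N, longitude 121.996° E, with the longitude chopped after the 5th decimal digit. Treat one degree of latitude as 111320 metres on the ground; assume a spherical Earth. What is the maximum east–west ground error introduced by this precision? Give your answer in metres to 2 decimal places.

0.21 metres

Truncating at 5 decimal places can drop up to a full unit in the last place, so the longitude may be off by as much as 1e-05°.
One degree of longitude at 79.12° is 111320 × cos 79.12° ≈ 111320 × 0.1888 = 21011.9 m.
So at most 1e-05° × 21011.9 ≈ 0.210119 m east–west.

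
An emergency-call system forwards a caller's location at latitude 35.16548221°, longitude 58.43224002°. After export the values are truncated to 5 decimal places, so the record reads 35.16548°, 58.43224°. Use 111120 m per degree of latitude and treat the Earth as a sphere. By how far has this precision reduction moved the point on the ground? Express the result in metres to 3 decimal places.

The latitude changed by +0.00000221° and the longitude by +0.00000002°.
North–south shift: 0.00000221 × 111120 = 0.245575 m.
East–west at this latitude: 0.00000002° × 111120 × cos 35.1655° ≈ 0.00000002 × 90839.7 = 0.00181679 m.
Hypotenuse of the two orthogonal shifts: √(0.245575² + 0.00181679²) = 0.245582 m.

0.246 metres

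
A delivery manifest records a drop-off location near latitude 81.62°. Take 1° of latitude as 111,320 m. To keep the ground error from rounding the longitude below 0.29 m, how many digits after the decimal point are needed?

5 decimal places

At 81.62° one degree of longitude covers 111320 × cos 81.62° ≈ 111320 × 0.1457 ≈ 16223.5 m.
N decimal places → at most half a unit in the last place, 0.5 × 10⁻ᴺ° = 16223.5/2 × 10⁻ᴺ m.
Setting 8111.76 × 10⁻ᴺ ≤ 0.29 gives 10ᴺ ≥ 2.797e+04, i.e. N ≥ 4.45.
N = 4 would give 0.811 m (too coarse); N = 5 gives 0.0811 m ≤ 0.29 m.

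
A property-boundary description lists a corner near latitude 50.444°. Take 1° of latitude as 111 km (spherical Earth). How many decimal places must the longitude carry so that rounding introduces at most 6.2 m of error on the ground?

At 50.444° one degree of longitude covers 111000 × cos 50.444° ≈ 111000 × 0.6368 ≈ 70688.4 m.
Rounding to N decimal places gives at most 0.5 × 10⁻ᴺ degrees of error, i.e. 0.5 × 10⁻ᴺ × 70688.4 m.
Need 0.5 × 70688.4 × 10⁻ᴺ ≤ 6.2 → 10⁻ᴺ ≤ 1.754e-04, so N ≥ 3.76.
At 3 places the error can reach 35.3 m, but 4 places keeps it to 3.53 m.

4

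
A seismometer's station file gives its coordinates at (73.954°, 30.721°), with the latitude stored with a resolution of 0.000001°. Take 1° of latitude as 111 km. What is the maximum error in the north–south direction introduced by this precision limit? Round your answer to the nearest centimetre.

6 centimetres

With a 0.000001° grid the true value lies within half a step, ±0.000001°/2 = ±5e-07°, of the stored one.
Along the meridian that is 5e-07° × 111000 m/° = 0.0555 m.
That is 0.0555 m = 5.55 cm.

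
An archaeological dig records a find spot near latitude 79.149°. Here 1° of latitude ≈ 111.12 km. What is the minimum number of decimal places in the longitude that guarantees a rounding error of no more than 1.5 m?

At 79.149° one degree of longitude covers 111120 × cos 79.149° ≈ 111120 × 0.1883 ≈ 20919 m.
N decimal places → at most half a unit in the last place, 0.5 × 10⁻ᴺ° = 20919/2 × 10⁻ᴺ m.
Setting 10459.5 × 10⁻ᴺ ≤ 1.5 gives 10ᴺ ≥ 6973, i.e. N ≥ 3.84.
At 3 places the error can reach 10.5 m, but 4 places keeps it to 1.05 m.

4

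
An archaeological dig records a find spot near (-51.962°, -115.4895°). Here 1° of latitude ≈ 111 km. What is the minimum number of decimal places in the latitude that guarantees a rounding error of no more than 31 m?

4 decimal places

One degree of latitude covers 111000 m.
Rounding to N decimal places gives at most 0.5 × 10⁻ᴺ degrees of error, i.e. 0.5 × 10⁻ᴺ × 111000 m.
Need 0.5 × 111000 × 10⁻ᴺ ≤ 31 → 10⁻ᴺ ≤ 5.586e-04, so N ≥ 3.25.
At 3 places the error can reach 55.5 m, but 4 places keeps it to 5.55 m.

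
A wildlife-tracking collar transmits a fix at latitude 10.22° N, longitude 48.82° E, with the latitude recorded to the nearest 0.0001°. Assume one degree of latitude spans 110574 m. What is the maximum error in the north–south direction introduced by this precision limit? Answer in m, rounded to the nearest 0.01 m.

Rounding to 4 decimal places leaves the latitude within ±5e-05° of the true value.
Along the meridian that is 5e-05° × 110574 m/° = 5.5287 m.

5.53 m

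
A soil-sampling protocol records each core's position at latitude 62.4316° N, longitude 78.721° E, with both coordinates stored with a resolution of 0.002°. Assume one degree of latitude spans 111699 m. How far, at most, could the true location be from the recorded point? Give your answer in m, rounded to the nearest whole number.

123 m

With a 0.002° grid the true value lies within half a step, ±0.002°/2 = ±0.001°, of the stored one.
N–S: 0.001° × 111699 m/° = 111.699 m.
E–W at 62.4316°: 0.001° × 111699 × cos 62.4316° = 0.001 × 111699 × 0.4628 ≈ 51.6951 m.
Worst case both components are at the extreme and orthogonal: √(111.699² + 51.6951²) ≈ 123.081 m.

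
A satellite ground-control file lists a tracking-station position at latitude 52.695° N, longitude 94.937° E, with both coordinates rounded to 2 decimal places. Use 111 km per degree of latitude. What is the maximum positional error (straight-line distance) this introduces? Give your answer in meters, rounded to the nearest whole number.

649 meters

Rounding to 2 decimal places leaves each coordinate within ±0.005° of the true value.
North–south component: 0.005° × 111000 = 555 m.
East–west component at 52.695°: 0.005° × 111000 × cos 52.695° ≈ 0.005 × 67272.4 ≈ 336.362 m.
The two errors are perpendicular, so the maximum displacement is √(555² + 336.362²) ≈ 648.972 m.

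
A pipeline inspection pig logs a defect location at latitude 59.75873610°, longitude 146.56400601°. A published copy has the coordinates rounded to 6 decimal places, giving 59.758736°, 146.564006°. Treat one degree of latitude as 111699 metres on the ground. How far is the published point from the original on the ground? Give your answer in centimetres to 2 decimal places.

The latitude changed by +0.00000010° and the longitude by +0.00000001°.
N–S: 0.00000010° × 111699 m/° = 0.0111699 m.
East–west at this latitude: 0.00000001° × 111699 × cos 59.7587° ≈ 0.00000001 × 56256.3 = 0.000562564 m.
Distance: √(0.0111699² + 0.000562564²) ≈ 0.0111841 m.
That is 0.0111841 m = 1.1184 cm.

1.12 centimetres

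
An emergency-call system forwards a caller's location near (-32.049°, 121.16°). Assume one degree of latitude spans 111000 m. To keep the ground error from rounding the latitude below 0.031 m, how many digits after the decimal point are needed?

7 decimal places

One degree of latitude covers 111000 m.
With N decimal places the half-ulp bound is 0.5·10⁻ᴺ°, or 0.5·10⁻ᴺ × 111000 m on the ground.
Need 0.5 × 111000 × 10⁻ᴺ ≤ 0.031 → 10⁻ᴺ ≤ 5.586e-07, so N ≥ 6.25.
So 7 decimal places suffice (0.00555 m); 6 would allow up to 0.0555 m.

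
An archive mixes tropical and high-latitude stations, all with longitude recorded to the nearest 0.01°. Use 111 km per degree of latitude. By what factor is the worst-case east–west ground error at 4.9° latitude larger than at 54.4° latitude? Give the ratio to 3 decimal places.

1.712

Rounding to 2 decimal places leaves the longitude within ±0.005° of the true value.
At 4.9°: 0.005° × 111000 × cos 4.9° = 0.005 × 111000 × 0.9963 ≈ 552.97 m.
At 54.4°: 0.005° × 111000 × cos 54.4° = 0.005 × 111000 × 0.5821 ≈ 323.08 m.
The ratio reduces to cos 4.9° / cos 54.4° = 0.9963/0.5821 ≈ 1.7116.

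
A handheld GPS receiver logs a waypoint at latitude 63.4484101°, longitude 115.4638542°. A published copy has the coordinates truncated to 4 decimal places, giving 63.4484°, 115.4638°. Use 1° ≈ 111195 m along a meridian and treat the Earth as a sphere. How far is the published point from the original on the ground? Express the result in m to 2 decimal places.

The latitude changed by +0.0000101° and the longitude by +0.0000542°.
North–south shift: 0.0000101 × 111195 = 1.12307 m.
East–west at this latitude: 0.0000542° × 111195 × cos 63.4484° ≈ 0.0000542 × 49704.6 = 2.69399 m.
Distance: √(1.12307² + 2.69399²) ≈ 2.91871 m.

2.92 m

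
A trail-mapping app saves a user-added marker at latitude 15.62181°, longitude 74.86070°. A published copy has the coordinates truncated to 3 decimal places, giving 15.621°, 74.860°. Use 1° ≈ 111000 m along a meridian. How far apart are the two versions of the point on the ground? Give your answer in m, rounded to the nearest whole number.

117 m

Δlat = 15.62181 − 15.621 = +0.00081°; Δlon = 74.86070 − 74.860 = +0.00070°.
North–south shift: 0.00081 × 111000 = 89.91 m.
E–W at 15.621°: 0.00070° × 111000 × cos 15.621° = 0.00070 × 111000 × 0.9631 ≈ 74.8301 m.
Hypotenuse of the two orthogonal shifts: √(89.91² + 74.8301²) = 116.976 m.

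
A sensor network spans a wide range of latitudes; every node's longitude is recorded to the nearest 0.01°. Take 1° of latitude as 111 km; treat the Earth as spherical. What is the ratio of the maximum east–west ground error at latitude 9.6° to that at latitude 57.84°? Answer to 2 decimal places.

1.85

Rounding to 2 decimal places leaves the longitude within ±0.005° of the true value.
Error at 9.6° = 0.005° × 111000 × cos 9.6° ≈ 555 × 0.9860 = 547.23 m.
At 57.84°: 0.005° × 111000 × cos 57.84° = 0.005 × 111000 × 0.5323 ≈ 295.42 m.
The ratio reduces to cos 9.6° / cos 57.84° = 0.9860/0.5323 ≈ 1.8524.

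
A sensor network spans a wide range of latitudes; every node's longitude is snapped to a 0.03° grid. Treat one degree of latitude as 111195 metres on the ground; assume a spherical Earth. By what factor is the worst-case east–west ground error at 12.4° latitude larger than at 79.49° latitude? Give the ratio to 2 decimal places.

With a 0.03° grid the true value lies within half a step, ±0.03°/2 = ±0.015°, of the stored one.
At 12.4°: 0.015° × 111195 × cos 12.4° = 0.015 × 111195 × 0.9767 ≈ 1629 m.
At 79.49°: 0.015° × 111195 × cos 79.49° = 0.015 × 111195 × 0.1824 ≈ 304.24 m.
Ratio: 1629 / 304.24 = cos 12.4° / cos 79.49° ≈ 5.3544.

5.35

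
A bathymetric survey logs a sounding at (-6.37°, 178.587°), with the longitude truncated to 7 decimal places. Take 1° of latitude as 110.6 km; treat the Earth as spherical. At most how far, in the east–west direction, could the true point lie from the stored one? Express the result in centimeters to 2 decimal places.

Truncating at 7 decimal places can drop up to a full unit in the last place, so the longitude may be off by as much as 1e-07°.
One degree of longitude at 6.37° is 110600 × cos 6.37° ≈ 110600 × 0.9938 = 109917 m.
So at most 1e-07° × 109917 ≈ 0.0109917 m east–west.
That is 0.0109917 m = 1.0992 cm.

1.10 centimeters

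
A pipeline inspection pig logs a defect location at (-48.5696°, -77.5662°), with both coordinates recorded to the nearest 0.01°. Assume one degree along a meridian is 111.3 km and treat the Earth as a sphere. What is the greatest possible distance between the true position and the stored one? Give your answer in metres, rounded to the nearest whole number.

Rounding to 2 decimal places leaves each coordinate within ±0.005° of the true value.
North–south component: 0.005° × 111300 = 556.5 m.
East–west component at 48.5696°: 0.005° × 111300 × cos 48.5696° ≈ 0.005 × 73648.3 ≈ 368.241 m.
The two errors are perpendicular, so the maximum displacement is √(556.5² + 368.241²) ≈ 667.304 m.

667 metres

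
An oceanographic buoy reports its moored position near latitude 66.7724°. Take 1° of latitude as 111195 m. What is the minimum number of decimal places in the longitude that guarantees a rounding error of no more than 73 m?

At 66.7724° one degree of longitude covers 111195 × cos 66.7724° ≈ 111195 × 0.3944 ≈ 43853.6 m.
With N decimal places the half-ulp bound is 0.5·10⁻ᴺ°, or 0.5·10⁻ᴺ × 43853.6 m on the ground.
Need 0.5 × 43853.6 × 10⁻ᴺ ≤ 73 → 10⁻ᴺ ≤ 3.329e-03, so N ≥ 2.48.
So 3 decimal places suffice (21.9 m); 2 would allow up to 219 m.

3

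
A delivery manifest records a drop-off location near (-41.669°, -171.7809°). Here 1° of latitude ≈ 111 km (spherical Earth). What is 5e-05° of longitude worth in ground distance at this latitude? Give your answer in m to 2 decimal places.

One degree of longitude here spans 111000 × cos 41.669° = 111000 × 0.7470 ≈ 82916.8 m; 5e-05° of that is 4.14584 m.

4.15 m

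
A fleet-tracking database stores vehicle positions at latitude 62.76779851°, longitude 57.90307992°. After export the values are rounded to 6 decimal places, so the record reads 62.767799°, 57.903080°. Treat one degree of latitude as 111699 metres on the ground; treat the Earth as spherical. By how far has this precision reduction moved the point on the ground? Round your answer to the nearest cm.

5 cm

Δlat = 62.76779851 − 62.767799 = -0.00000049°; Δlon = 57.90307992 − 57.903080 = -0.00000008°.
North–south shift: -0.00000049 × 111699 = -0.0547325 m.
East–west at this latitude: -0.00000008° × 111699 × cos 62.7678° ≈ -0.00000008 × 51113.2 = -0.00408906 m.
Hypotenuse of the two orthogonal shifts: √(0.0547325² + 0.00408906²) = 0.054885 m.
That is 0.054885 m = 5.4885 cm.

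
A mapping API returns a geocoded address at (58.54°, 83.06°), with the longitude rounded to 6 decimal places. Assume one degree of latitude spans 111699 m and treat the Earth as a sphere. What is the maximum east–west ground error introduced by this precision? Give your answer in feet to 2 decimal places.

Rounding to 6 decimal places leaves the longitude within ±5e-07° of the true value.
At latitude 58.54° a degree of longitude spans 111699 m × cos 58.54° = 111699 × 0.5219 ≈ 58296.1 m.
Maximum E–W displacement: 5e-07 × 58296.1 = 0.029148 m.
In feet: 0.029148 m ÷ 0.3048 ≈ 0.09563 ft.

0.10 feet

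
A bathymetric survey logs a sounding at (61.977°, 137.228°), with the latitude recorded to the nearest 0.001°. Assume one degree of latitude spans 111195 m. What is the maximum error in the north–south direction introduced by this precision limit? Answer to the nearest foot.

Rounding to 3 decimal places leaves the latitude within ±0.0005° of the true value.
So the N–S error is at most 0.0005 × 111195 = 55.5975 m.
In feet: 55.5975 m ÷ 0.3048 ≈ 182.41 ft.

182 feet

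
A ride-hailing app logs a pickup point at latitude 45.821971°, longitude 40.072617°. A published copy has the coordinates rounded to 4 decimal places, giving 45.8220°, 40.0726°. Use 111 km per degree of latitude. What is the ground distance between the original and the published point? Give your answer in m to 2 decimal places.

3.48 m

The latitude changed by -0.000029° and the longitude by +0.000017°.
North–south shift: -0.000029 × 111000 = -3.219 m.
E–W at 45.822°: 0.000017° × 111000 × cos 45.822° = 0.000017 × 111000 × 0.6969 ≈ 1.31503 m.
Hypotenuse of the two orthogonal shifts: √(3.219² + 1.31503²) = 3.47725 m.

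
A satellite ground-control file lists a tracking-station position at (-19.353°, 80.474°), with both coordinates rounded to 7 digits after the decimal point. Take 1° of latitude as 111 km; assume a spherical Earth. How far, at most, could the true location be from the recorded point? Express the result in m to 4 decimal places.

0.0076 m

Rounding to 7 decimal places leaves each coordinate within ±5e-08° of the true value.
North–south component: 5e-08° × 111000 = 0.00555 m.
East–west component at 19.353°: 5e-08° × 111000 × cos 19.353° ≈ 5e-08 × 104728 ≈ 0.0052364 m.
Combining orthogonally: (0.00555² + 0.0052364²)^½ ≈ 0.00763036 m.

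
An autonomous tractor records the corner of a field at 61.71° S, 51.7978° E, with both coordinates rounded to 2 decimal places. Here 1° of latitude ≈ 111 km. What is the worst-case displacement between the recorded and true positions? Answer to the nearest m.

614 m

Rounding to 2 decimal places leaves each coordinate within ±0.005° of the true value.
North–south component: 0.005° × 111000 = 555 m.
E–W at 61.71°: 0.005° × 111000 × cos 61.71° = 0.005 × 111000 × 0.4739 ≈ 263.034 m.
Combining orthogonally: (555² + 263.034²)^½ ≈ 614.176 m.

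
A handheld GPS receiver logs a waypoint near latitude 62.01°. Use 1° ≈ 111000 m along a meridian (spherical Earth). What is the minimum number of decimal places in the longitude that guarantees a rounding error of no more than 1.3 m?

5 decimal places

At 62.01° one degree of longitude covers 111000 × cos 62.01° ≈ 111000 × 0.4693 ≈ 52094.2 m.
Rounding to N decimal places gives at most 0.5 × 10⁻ᴺ degrees of error, i.e. 0.5 × 10⁻ᴺ × 52094.2 m.
Need 0.5 × 52094.2 × 10⁻ᴺ ≤ 1.3 → 10⁻ᴺ ≤ 4.991e-05, so N ≥ 4.30.
N = 4 would give 2.6 m (too coarse); N = 5 gives 0.26 m ≤ 1.3 m.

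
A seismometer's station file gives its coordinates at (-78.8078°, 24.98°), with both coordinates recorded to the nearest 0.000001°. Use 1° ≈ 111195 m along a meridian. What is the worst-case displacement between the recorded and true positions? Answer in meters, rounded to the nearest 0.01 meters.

Rounding to 6 decimal places leaves each coordinate within ±5e-07° of the true value.
N–S: 5e-07° × 111195 m/° = 0.0555975 m.
Longitude error → 5e-07 × 111195 × cos 78.8078° = 5e-07 × 111195 × 0.1941 ≈ 0.0107915 m.
The two errors are perpendicular, so the maximum displacement is √(0.0555975² + 0.0107915²) ≈ 0.0566351 m.

0.06 meters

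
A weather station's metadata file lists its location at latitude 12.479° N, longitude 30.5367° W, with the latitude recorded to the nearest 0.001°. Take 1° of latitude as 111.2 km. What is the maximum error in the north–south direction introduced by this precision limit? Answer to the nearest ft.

Rounding to 3 decimal places leaves the latitude within ±0.0005° of the true value.
North–south distance: 0.0005° × 111200 m/° = 55.6 m.
In feet: 55.6 m ÷ 0.3048 ≈ 182.41 ft.

182 ft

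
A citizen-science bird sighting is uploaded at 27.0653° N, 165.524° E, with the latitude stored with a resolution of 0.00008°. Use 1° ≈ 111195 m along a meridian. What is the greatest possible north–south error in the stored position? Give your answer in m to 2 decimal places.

4.45 m

With a 0.00008° grid the true value lies within half a step, ±0.00008°/2 = ±4e-05°, of the stored one.
North–south distance: 4e-05° × 111195 m/° = 4.4478 m.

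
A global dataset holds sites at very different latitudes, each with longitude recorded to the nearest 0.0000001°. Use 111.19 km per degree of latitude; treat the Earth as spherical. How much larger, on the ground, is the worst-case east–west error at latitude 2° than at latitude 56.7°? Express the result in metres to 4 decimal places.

0.0025 metres

Rounding to 7 decimal places leaves the longitude within ±5e-08° of the true value.
At 2°: 5e-08° × 111190 × cos 2° = 5e-08 × 111190 × 0.9994 ≈ 0.0055561 m.
At 56.7°: 5e-08° × 111190 × cos 56.7° = 5e-08 × 111190 × 0.5490 ≈ 0.0030523 m.
So the lower-latitude error exceeds the higher by 0.0055561 − 0.0030523 = 0.0025038 m.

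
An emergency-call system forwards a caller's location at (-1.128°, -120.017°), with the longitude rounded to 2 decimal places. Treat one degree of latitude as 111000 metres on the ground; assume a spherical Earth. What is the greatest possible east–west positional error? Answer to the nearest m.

555 m

Rounding to 2 decimal places leaves the longitude within ±0.005° of the true value.
One degree of longitude at 1.128° is 111000 × cos 1.128° ≈ 111000 × 0.9998 = 110978 m.
Maximum E–W displacement: 0.005 × 110978 = 554.892 m.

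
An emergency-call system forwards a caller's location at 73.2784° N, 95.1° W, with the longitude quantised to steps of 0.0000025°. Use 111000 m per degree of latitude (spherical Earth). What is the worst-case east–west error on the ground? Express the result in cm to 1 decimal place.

With a 0.0000025° grid the true value lies within half a step, ±0.0000025°/2 = ±1.25e-06°, of the stored one.
At latitude 73.2784° a degree of longitude spans 111000 m × cos 73.2784° = 111000 × 0.2877 ≈ 31937.1 m.
Maximum E–W displacement: 1.25e-06 × 31937.1 = 0.0399214 m.
That is 0.0399214 m = 3.9921 cm.

4.0 cm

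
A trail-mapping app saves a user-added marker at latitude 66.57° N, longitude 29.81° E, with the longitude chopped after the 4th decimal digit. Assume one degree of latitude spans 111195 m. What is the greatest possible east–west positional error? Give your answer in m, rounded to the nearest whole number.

4 m

Truncating at 4 decimal places can drop up to a full unit in the last place, so the longitude may be off by as much as 0.0001°.
Parallels shrink by cos φ, so at 66.57° a degree of longitude is 111195 × 0.3976 ≈ 44214.3 m.
East–west error: 0.0001° × 44214.3 m/° ≈ 4.42143 m.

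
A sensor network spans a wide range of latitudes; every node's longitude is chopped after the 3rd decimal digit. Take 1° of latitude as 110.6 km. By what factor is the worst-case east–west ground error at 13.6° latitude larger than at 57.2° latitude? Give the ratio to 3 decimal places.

Truncating at 3 decimal places can drop up to a full unit in the last place, so the longitude may be off by as much as 0.001°.
At 13.6°: 0.001° × 110600 × cos 13.6° = 0.001 × 110600 × 0.9720 ≈ 107.5 m.
At 57.2°: 0.001° × 110600 × cos 57.2° = 0.001 × 110600 × 0.5417 ≈ 59.913 m.
The ratio reduces to cos 13.6° / cos 57.2° = 0.9720/0.5417 ≈ 1.7943.

1.794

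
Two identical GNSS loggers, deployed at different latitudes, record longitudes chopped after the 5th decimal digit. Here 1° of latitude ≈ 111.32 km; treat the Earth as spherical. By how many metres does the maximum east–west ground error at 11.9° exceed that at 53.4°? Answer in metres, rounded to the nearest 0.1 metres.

0.4 metres

Truncating at 5 decimal places can drop up to a full unit in the last place, so the longitude may be off by as much as 1e-05°.
At 11.9°: 1e-05° × 111320 × cos 11.9° = 1e-05 × 111320 × 0.9785 ≈ 1.0893 m.
Error at 53.4° = 1e-05° × 111320 × cos 53.4° ≈ 1.1132 × 0.5962 = 0.66372 m.
So the lower-latitude error exceeds the higher by 1.0893 − 0.66372 = 0.42556 m.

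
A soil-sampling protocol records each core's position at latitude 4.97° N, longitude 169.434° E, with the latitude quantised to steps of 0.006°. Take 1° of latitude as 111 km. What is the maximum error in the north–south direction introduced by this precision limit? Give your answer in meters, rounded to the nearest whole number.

With a 0.006° grid the true value lies within half a step, ±0.006°/2 = ±0.003°, of the stored one.
North–south distance: 0.003° × 111000 m/° = 333 m.

333 meters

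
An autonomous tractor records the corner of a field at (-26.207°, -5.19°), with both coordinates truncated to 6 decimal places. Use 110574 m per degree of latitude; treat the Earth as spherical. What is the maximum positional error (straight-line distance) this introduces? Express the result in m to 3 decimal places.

0.149 m

Truncating at 6 decimal places can drop up to a full unit in the last place, so each coordinate may be off by as much as 1e-06°.
N–S: 1e-06° × 110574 m/° = 0.110574 m.
E–W at 26.207°: 1e-06° × 110574 × cos 26.207° = 1e-06 × 110574 × 0.8972 ≈ 0.0992075 m.
Combining orthogonally: (0.110574² + 0.0992075²)^½ ≈ 0.148555 m.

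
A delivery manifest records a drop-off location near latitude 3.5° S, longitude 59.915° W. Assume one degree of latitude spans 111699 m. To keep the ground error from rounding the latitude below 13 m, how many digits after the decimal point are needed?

4

One degree of latitude covers 111699 m.
With N decimal places the half-ulp bound is 0.5·10⁻ᴺ°, or 0.5·10⁻ᴺ × 111699 m on the ground.
Need 0.5 × 111699 × 10⁻ᴺ ≤ 13 → 10⁻ᴺ ≤ 2.328e-04, so N ≥ 3.63.
So 4 decimal places suffice (5.58 m); 3 would allow up to 55.8 m.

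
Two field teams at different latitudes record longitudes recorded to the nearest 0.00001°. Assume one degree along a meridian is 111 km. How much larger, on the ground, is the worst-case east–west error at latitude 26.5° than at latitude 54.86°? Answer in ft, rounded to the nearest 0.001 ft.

Rounding to 5 decimal places leaves the longitude within ±5e-06° of the true value.
Error at 26.5° = 5e-06° × 111000 × cos 26.5° ≈ 0.555 × 0.8949 = 0.49669 m.
At 54.86°: 5e-06° × 111000 × cos 54.86° = 5e-06 × 111000 × 0.5756 ≈ 0.31944 m.
Difference: 0.49669 − 0.31944 = 0.17724 m.
Converting: 0.177244 m × 3.2808 ft/m ≈ 0.58151 ft.

0.582 ft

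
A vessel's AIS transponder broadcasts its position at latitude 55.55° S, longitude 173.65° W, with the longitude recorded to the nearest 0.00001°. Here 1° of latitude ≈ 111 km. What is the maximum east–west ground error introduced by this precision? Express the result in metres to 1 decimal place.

Rounding to 5 decimal places leaves the longitude within ±5e-06° of the true value.
At latitude 55.55° a degree of longitude spans 111000 m × cos 55.55° = 111000 × 0.5657 ≈ 62791.2 m.
So at most 5e-06° × 62791.2 ≈ 0.313956 m east–west.

0.3 metres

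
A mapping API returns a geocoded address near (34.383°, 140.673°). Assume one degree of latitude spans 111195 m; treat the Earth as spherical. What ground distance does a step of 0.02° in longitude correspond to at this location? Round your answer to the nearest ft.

6021 ft

At 34.383° a degree of longitude is 111195 × cos 34.383° ≈ 91767.1 m, so 0.02° corresponds to 1835.34 m.
Converting: 1835.34 m × 3.2808 ft/m ≈ 6021.5 ft.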